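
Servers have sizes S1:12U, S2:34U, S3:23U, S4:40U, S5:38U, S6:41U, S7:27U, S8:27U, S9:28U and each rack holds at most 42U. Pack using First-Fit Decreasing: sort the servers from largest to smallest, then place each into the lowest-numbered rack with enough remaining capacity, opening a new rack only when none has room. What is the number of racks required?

8

Sorted descending: 41, 40, 38, 34, 28, 27, 27, 23, 12.
rack 1: place 41U, 1U left
rack 2: place 40U, 2U left
rack 3: place 38U, 4U left
rack 4: place 34U, 8U left
rack 5: place 28U, 14U left
rack 6: place 27U, 15U left
rack 7: place 27U, 15U left
rack 8: place 23U, 19U left
rack 5: place 12U, 2U left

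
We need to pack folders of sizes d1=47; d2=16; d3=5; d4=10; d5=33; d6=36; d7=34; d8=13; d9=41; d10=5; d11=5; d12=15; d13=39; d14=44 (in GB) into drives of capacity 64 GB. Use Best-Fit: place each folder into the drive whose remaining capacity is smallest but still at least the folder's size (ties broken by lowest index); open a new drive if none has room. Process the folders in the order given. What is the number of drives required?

7

Put d1 (47 GB) in drive 1; 17 GB remain.
Put d2 (16 GB) in drive 1; 1 GB remain.
Put d3 (5 GB) in drive 2; 59 GB remain.
Put d4 (10 GB) in drive 2; 49 GB remain.
Put d5 (33 GB) in drive 2; 16 GB remain.
Put d6 (36 GB) in drive 3; 28 GB remain.
Put d7 (34 GB) in drive 4; 30 GB remain.
Put d8 (13 GB) in drive 2; 3 GB remain.
Put d9 (41 GB) in drive 5; 23 GB remain.
Put d10 (5 GB) in drive 5; 18 GB remain.
Put d11 (5 GB) in drive 5; 13 GB remain.
Put d12 (15 GB) in drive 3; 13 GB remain.
Put d13 (39 GB) in drive 6; 25 GB remain.
Put d14 (44 GB) in drive 7; 20 GB remain.
Final drives: [47,16] [5,10,33,13] [36,15] [34] [41,5,5] [39] [44].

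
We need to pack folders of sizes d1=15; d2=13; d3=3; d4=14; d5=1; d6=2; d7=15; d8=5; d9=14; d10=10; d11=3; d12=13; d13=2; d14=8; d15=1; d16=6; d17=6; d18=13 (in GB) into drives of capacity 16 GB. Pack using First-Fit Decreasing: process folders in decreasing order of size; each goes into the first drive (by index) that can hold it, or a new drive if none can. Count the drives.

Sorted descending: 15, 15, 14, 14, 13, 13, 13, 10, 8, 6, 6, 5, 3, 3, 2, 2, 1, 1.
drive 1: place 15 GB, 1 GB left
drive 2: place 15 GB, 1 GB left
drive 3: place 14 GB, 2 GB left
drive 4: place 14 GB, 2 GB left
drive 5: place 13 GB, 3 GB left
drive 6: place 13 GB, 3 GB left
drive 7: place 13 GB, 3 GB left
drive 8: place 10 GB, 6 GB left
drive 9: place 8 GB, 8 GB left
drive 8: place 6 GB, 0 GB left
drive 9: place 6 GB, 2 GB left
drive 10: place 5 GB, 11 GB left
drive 5: place 3 GB, 0 GB left
drive 6: place 3 GB, 0 GB left
drive 3: place 2 GB, 0 GB left
drive 4: place 2 GB, 0 GB left
drive 1: place 1 GB, 0 GB left
drive 2: place 1 GB, 0 GB left

10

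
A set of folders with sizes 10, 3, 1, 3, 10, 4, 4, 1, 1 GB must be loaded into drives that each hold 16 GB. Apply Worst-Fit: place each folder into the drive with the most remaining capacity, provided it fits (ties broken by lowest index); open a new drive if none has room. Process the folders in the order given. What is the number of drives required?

Put 10 GB in drive 1; 6 GB remain.
Put 3 GB in drive 1; 3 GB remain.
Put 1 GB in drive 1; 2 GB remain.
Put 3 GB in drive 2; 13 GB remain.
Put 10 GB in drive 2; 3 GB remain.
Put 4 GB in drive 3; 12 GB remain.
Put 4 GB in drive 3; 8 GB remain.
Put 1 GB in drive 3; 7 GB remain.
Put 1 GB in drive 3; 6 GB remain.

3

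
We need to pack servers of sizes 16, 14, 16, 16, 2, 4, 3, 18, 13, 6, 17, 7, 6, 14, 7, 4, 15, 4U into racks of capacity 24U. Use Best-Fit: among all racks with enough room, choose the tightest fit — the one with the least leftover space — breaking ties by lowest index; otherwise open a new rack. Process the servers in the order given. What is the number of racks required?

Put 16U in rack 1; 8U remain.
Put 14U in rack 2; 10U remain.
Put 16U in rack 3; 8U remain.
Put 16U in rack 4; 8U remain.
Put 2U in rack 1; 6U remain.
Put 4U in rack 1; 2U remain.
Put 3U in rack 3; 5U remain.
Put 18U in rack 5; 6U remain.
Put 13U in rack 6; 11U remain.
Put 6U in rack 5; 0U remain.
Put 17U in rack 7; 7U remain.
Put 7U in rack 7; 0U remain.
Put 6U in rack 4; 2U remain.
Put 14U in rack 8; 10U remain.
Put 7U in rack 2; 3U remain.
Put 4U in rack 3; 1U remain.
Put 15U in rack 9; 9U remain.
Put 4U in rack 9; 5U remain.
Final racks: [16,2,4] [14,7] [16,3,4] [16,6] [18,6] [13] [17,7] [14] [15,4].

9 racks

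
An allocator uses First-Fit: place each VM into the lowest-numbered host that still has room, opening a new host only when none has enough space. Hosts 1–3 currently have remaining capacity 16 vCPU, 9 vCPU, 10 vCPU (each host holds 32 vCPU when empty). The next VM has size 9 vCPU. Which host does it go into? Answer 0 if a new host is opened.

Hosts with room: host 1 (16 vCPU), host 2 (9 vCPU), host 3 (10 vCPU).
The first with room is host 1.

1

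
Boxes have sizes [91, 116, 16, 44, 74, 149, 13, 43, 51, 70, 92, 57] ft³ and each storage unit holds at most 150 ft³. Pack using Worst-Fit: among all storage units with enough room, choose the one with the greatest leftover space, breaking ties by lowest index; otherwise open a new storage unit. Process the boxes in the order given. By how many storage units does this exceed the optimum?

1

Worst-Fit: [91,16,13] [116] [44,74] [149] [43,51] [70,57] [92] → 7 storage units.
Total size 816 ft³; any packing needs at least ⌈816/150⌉ = 6 storage units.
An optimal packing achieves that bound: [149] [116,16,13] [92,57] [91,51] [74,70] [44,43] → 6 storage units.
Excess: 7 − 6 = 1.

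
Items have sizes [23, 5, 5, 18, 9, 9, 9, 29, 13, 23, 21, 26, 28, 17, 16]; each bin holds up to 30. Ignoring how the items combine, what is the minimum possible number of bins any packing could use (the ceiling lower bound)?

Total size = 23 + 5 + 5 + 18 + 9 + 9 + 9 + 29 + 13 + 23 + 21 + 26 + 28 + 17 + 16 = 251.
⌈251 / 30⌉ = 9.

9 bins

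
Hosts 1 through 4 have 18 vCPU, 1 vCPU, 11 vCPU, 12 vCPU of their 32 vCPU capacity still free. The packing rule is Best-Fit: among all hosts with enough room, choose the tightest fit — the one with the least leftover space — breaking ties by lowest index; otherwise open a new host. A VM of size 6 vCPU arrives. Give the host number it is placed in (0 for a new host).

Hosts with room: host 1 (18 vCPU), host 3 (11 vCPU), host 4 (12 vCPU).
Tightest fit is host 3 with 11 vCPU free.

3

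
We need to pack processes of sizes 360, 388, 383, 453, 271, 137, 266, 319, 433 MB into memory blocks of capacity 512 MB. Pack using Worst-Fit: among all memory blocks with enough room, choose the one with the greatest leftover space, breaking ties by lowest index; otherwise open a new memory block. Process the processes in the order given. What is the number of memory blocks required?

8

Put 360 MB in memory block 1; 152 MB remain.
Put 388 MB in memory block 2; 124 MB remain.
Put 383 MB in memory block 3; 129 MB remain.
Put 453 MB in memory block 4; 59 MB remain.
Put 271 MB in memory block 5; 241 MB remain.
Put 137 MB in memory block 5; 104 MB remain.
Put 266 MB in memory block 6; 246 MB remain.
Put 319 MB in memory block 7; 193 MB remain.
Put 433 MB in memory block 8; 79 MB remain.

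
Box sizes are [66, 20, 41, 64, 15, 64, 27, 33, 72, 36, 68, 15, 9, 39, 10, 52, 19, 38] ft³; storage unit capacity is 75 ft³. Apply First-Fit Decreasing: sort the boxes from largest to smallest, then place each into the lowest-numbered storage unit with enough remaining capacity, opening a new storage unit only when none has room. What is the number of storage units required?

Sorted descending: 72, 68, 66, 64, 64, 52, 41, 39, 38, 36, 33, 27, 20, 19, 15, 15, 10, 9.
72 ft³ → storage unit 1 (remaining 3 ft³)
68 ft³ → storage unit 2 (remaining 7 ft³)
66 ft³ → storage unit 3 (remaining 9 ft³)
64 ft³ → storage unit 4 (remaining 11 ft³)
64 ft³ → storage unit 5 (remaining 11 ft³)
52 ft³ → storage unit 6 (remaining 23 ft³)
41 ft³ → storage unit 7 (remaining 34 ft³)
39 ft³ → storage unit 8 (remaining 36 ft³)
38 ft³ → storage unit 9 (remaining 37 ft³)
36 ft³ → storage unit 8 (remaining 0 ft³)
33 ft³ → storage unit 7 (remaining 1 ft³)
27 ft³ → storage unit 9 (remaining 10 ft³)
20 ft³ → storage unit 6 (remaining 3 ft³)
19 ft³ → storage unit 10 (remaining 56 ft³)
15 ft³ → storage unit 10 (remaining 41 ft³)
15 ft³ → storage unit 10 (remaining 26 ft³)
10 ft³ → storage unit 4 (remaining 1 ft³)
9 ft³ → storage unit 3 (remaining 0 ft³)

10 storage units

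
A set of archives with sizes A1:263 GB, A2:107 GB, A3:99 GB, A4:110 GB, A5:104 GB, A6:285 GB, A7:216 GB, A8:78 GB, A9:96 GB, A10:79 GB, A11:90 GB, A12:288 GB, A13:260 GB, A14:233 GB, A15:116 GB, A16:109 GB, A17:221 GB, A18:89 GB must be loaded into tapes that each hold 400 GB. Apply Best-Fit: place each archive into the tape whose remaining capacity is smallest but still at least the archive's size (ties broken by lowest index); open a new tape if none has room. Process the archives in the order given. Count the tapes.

Put A1 (263 GB) in tape 1; 137 GB remain.
Put A2 (107 GB) in tape 1; 30 GB remain.
Put A3 (99 GB) in tape 2; 301 GB remain.
Put A4 (110 GB) in tape 2; 191 GB remain.
Put A5 (104 GB) in tape 2; 87 GB remain.
Put A6 (285 GB) in tape 3; 115 GB remain.
Put A7 (216 GB) in tape 4; 184 GB remain.
Put A8 (78 GB) in tape 2; 9 GB remain.
Put A9 (96 GB) in tape 3; 19 GB remain.
Put A10 (79 GB) in tape 4; 105 GB remain.
Put A11 (90 GB) in tape 4; 15 GB remain.
Put A12 (288 GB) in tape 5; 112 GB remain.
Put A13 (260 GB) in tape 6; 140 GB remain.
Put A14 (233 GB) in tape 7; 167 GB remain.
Put A15 (116 GB) in tape 6; 24 GB remain.
Put A16 (109 GB) in tape 5; 3 GB remain.
Put A17 (221 GB) in tape 8; 179 GB remain.
Put A18 (89 GB) in tape 7; 78 GB remain.
Final tapes: [263,107] [99,110,104,78] [285,96] [216,79,90] [288,109] [260,116] [233,89] [221].

8 tapes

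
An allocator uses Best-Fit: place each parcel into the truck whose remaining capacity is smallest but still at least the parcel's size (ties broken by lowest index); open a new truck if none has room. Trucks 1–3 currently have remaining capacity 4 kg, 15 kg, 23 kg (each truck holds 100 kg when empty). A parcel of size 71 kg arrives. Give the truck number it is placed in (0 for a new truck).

No truck has ≥ 71 kg free, so a new truck is opened.

0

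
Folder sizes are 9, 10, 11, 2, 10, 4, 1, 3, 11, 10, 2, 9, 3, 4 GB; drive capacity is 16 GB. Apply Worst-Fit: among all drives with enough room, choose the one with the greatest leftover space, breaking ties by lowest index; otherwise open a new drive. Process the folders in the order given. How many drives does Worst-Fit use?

drive 1: place 9 GB, 7 GB left
drive 2: place 10 GB, 6 GB left
drive 3: place 11 GB, 5 GB left
drive 1: place 2 GB, 5 GB left
drive 4: place 10 GB, 6 GB left
drive 2: place 4 GB, 2 GB left
drive 4: place 1 GB, 5 GB left
drive 1: place 3 GB, 2 GB left
drive 5: place 11 GB, 5 GB left
drive 6: place 10 GB, 6 GB left
drive 6: place 2 GB, 4 GB left
drive 7: place 9 GB, 7 GB left
drive 7: place 3 GB, 4 GB left
drive 3: place 4 GB, 1 GB left
Final drives: [9,2,3] [10,4] [11,4] [10,1] [11] [10,2] [9,3].

7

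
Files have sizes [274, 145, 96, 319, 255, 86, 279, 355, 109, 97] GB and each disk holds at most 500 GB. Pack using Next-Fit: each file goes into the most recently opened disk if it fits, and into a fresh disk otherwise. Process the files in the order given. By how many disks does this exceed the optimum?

Next-Fit: [274,145] [96,319] [255,86] [279] [355,109] [97] → 6 disks.
Total size 2015 GB; any packing needs at least ⌈2015/500⌉ = 5 disks.
An optimal packing achieves that bound: [355,145] [319,109] [279,97,96] [274,86] [255] → 5 disks.
Excess: 6 − 5 = 1.

1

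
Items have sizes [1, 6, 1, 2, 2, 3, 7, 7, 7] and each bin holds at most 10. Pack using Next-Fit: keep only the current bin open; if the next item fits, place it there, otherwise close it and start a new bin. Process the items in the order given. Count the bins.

bin 1: place 1, 9 left
bin 1: place 6, 3 left
bin 1: place 1, 2 left
bin 1: place 2, 0 left
bin 2: place 2, 8 left
bin 2: place 3, 5 left
bin 3: place 7, 3 left
bin 4: place 7, 3 left
bin 5: place 7, 3 left
Final bins: [1,6,1,2] [2,3] [7] [7] [7].

5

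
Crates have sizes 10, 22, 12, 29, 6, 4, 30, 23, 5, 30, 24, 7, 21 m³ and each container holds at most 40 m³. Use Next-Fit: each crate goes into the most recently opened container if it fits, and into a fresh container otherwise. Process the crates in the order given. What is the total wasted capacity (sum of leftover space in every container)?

97

container 1: place 10 m³, 30 m³ left
container 1: place 22 m³, 8 m³ left
container 2: place 12 m³, 28 m³ left
container 3: place 29 m³, 11 m³ left
container 3: place 6 m³, 5 m³ left
container 3: place 4 m³, 1 m³ left
container 4: place 30 m³, 10 m³ left
container 5: place 23 m³, 17 m³ left
container 5: place 5 m³, 12 m³ left
container 6: place 30 m³, 10 m³ left
container 7: place 24 m³, 16 m³ left
container 7: place 7 m³, 9 m³ left
container 8: place 21 m³, 19 m³ left
8 containers × 40 m³ = 320 m³; used 223 m³; unused 97 m³.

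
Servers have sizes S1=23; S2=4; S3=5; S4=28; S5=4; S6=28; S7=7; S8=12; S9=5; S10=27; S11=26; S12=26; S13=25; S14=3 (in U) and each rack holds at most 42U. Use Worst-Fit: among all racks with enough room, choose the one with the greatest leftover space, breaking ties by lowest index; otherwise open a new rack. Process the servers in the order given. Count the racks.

7 racks

Put S1 (23U) in rack 1; 19U remain.
Put S2 (4U) in rack 1; 15U remain.
Put S3 (5U) in rack 1; 10U remain.
Put S4 (28U) in rack 2; 14U remain.
Put S5 (4U) in rack 2; 10U remain.
Put S6 (28U) in rack 3; 14U remain.
Put S7 (7U) in rack 3; 7U remain.
Put S8 (12U) in rack 4; 30U remain.
Put S9 (5U) in rack 4; 25U remain.
Put S10 (27U) in rack 5; 15U remain.
Put S11 (26U) in rack 6; 16U remain.
Put S12 (26U) in rack 7; 16U remain.
Put S13 (25U) in rack 4; 0U remain.
Put S14 (3U) in rack 6; 13U remain.
Final racks: [23,4,5] [28,4] [28,7] [12,5,25] [27] [26,3] [26].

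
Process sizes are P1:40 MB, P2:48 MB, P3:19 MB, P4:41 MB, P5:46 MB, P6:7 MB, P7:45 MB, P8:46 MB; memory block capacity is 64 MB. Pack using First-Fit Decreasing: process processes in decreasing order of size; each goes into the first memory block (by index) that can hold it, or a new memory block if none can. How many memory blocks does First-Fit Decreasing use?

6

Sorted descending: 48, 46, 46, 45, 41, 40, 19, 7.
memory block 1: place 48 MB, 16 MB left
memory block 2: place 46 MB, 18 MB left
memory block 3: place 46 MB, 18 MB left
memory block 4: place 45 MB, 19 MB left
memory block 5: place 41 MB, 23 MB left
memory block 6: place 40 MB, 24 MB left
memory block 4: place 19 MB, 0 MB left
memory block 1: place 7 MB, 9 MB left
Final memory blocks: [48,7] [46] [46] [45,19] [41] [40].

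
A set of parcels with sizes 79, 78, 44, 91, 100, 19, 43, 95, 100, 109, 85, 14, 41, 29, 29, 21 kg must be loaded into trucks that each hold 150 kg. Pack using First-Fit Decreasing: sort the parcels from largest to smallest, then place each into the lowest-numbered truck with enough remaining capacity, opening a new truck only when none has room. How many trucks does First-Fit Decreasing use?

8

Sorted descending: 109, 100, 100, 95, 91, 85, 79, 78, 44, 43, 41, 29, 29, 21, 19, 14.
109 kg → truck 1 (remaining 41 kg)
100 kg → truck 2 (remaining 50 kg)
100 kg → truck 3 (remaining 50 kg)
95 kg → truck 4 (remaining 55 kg)
91 kg → truck 5 (remaining 59 kg)
85 kg → truck 6 (remaining 65 kg)
79 kg → truck 7 (remaining 71 kg)
78 kg → truck 8 (remaining 72 kg)
44 kg → truck 2 (remaining 6 kg)
43 kg → truck 3 (remaining 7 kg)
41 kg → truck 1 (remaining 0 kg)
29 kg → truck 4 (remaining 26 kg)
29 kg → truck 5 (remaining 30 kg)
21 kg → truck 4 (remaining 5 kg)
19 kg → truck 5 (remaining 11 kg)
14 kg → truck 6 (remaining 51 kg)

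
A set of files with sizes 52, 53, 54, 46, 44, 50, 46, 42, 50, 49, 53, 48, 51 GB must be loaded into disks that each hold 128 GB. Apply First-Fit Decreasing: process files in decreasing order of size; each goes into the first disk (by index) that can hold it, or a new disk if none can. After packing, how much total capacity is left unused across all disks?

Sorted descending: 54, 53, 53, 52, 51, 50, 50, 49, 48, 46, 46, 44, 42.
disk 1: place 54 GB, 74 GB left
disk 1: place 53 GB, 21 GB left
disk 2: place 53 GB, 75 GB left
disk 2: place 52 GB, 23 GB left
disk 3: place 51 GB, 77 GB left
disk 3: place 50 GB, 27 GB left
disk 4: place 50 GB, 78 GB left
disk 4: place 49 GB, 29 GB left
disk 5: place 48 GB, 80 GB left
disk 5: place 46 GB, 34 GB left
disk 6: place 46 GB, 82 GB left
disk 6: place 44 GB, 38 GB left
disk 7: place 42 GB, 86 GB left
7 disks × 128 GB = 896 GB; used 638 GB; unused 258 GB.

258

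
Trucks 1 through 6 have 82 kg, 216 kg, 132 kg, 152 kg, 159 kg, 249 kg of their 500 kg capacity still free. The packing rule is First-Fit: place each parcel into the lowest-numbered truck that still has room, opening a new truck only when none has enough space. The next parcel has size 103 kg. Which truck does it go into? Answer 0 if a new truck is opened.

Trucks with room: truck 2 (216 kg), truck 3 (132 kg), truck 4 (152 kg), truck 5 (159 kg), truck 6 (249 kg).
The first with room is truck 2.

2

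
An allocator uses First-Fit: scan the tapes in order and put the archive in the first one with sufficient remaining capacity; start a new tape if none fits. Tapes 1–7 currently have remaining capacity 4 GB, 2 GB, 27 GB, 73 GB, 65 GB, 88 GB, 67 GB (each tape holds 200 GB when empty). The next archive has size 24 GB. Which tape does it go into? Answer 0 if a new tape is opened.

3

Tapes with room: tape 3 (27 GB), tape 4 (73 GB), tape 5 (65 GB), tape 6 (88 GB), tape 7 (67 GB).
The first with room is tape 3.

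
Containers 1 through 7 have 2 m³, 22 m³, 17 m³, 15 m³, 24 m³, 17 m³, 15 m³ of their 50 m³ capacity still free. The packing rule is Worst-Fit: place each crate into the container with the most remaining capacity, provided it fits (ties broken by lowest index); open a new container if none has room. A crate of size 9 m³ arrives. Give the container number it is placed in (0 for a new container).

5

Containers with room: container 2 (22 m³), container 3 (17 m³), container 4 (15 m³), container 5 (24 m³), container 6 (17 m³), container 7 (15 m³).
Most room is container 5 with 24 m³ free.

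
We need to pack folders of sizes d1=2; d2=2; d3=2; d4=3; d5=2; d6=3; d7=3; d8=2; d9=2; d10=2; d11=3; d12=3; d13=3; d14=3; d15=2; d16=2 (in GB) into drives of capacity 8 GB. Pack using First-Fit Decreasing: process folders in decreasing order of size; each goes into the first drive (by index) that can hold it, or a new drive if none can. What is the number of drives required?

5

Sorted descending: 3, 3, 3, 3, 3, 3, 3, 2, 2, 2, 2, 2, 2, 2, 2, 2.
Put 3 GB in drive 1; 5 GB remain.
Put 3 GB in drive 1; 2 GB remain.
Put 3 GB in drive 2; 5 GB remain.
Put 3 GB in drive 2; 2 GB remain.
Put 3 GB in drive 3; 5 GB remain.
Put 3 GB in drive 3; 2 GB remain.
Put 3 GB in drive 4; 5 GB remain.
Put 2 GB in drive 1; 0 GB remain.
Put 2 GB in drive 2; 0 GB remain.
Put 2 GB in drive 3; 0 GB remain.
Put 2 GB in drive 4; 3 GB remain.
Put 2 GB in drive 4; 1 GB remain.
Put 2 GB in drive 5; 6 GB remain.
Put 2 GB in drive 5; 4 GB remain.
Put 2 GB in drive 5; 2 GB remain.
Put 2 GB in drive 5; 0 GB remain.
Final drives: [3,3,2] [3,3,2] [3,3,2] [3,2,2] [2,2,2,2].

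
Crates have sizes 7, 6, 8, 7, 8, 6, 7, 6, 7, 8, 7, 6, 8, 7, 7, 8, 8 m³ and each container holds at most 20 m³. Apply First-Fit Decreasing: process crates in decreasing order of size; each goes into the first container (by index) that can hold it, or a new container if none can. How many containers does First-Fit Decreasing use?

Sorted descending: 8, 8, 8, 8, 8, 8, 7, 7, 7, 7, 7, 7, 7, 6, 6, 6, 6.
container 1: place 8 m³, 12 m³ left
container 1: place 8 m³, 4 m³ left
container 2: place 8 m³, 12 m³ left
container 2: place 8 m³, 4 m³ left
container 3: place 8 m³, 12 m³ left
container 3: place 8 m³, 4 m³ left
container 4: place 7 m³, 13 m³ left
container 4: place 7 m³, 6 m³ left
container 5: place 7 m³, 13 m³ left
container 5: place 7 m³, 6 m³ left
container 6: place 7 m³, 13 m³ left
container 6: place 7 m³, 6 m³ left
container 7: place 7 m³, 13 m³ left
container 4: place 6 m³, 0 m³ left
container 5: place 6 m³, 0 m³ left
container 6: place 6 m³, 0 m³ left
container 7: place 6 m³, 7 m³ left
Final containers: [8,8] [8,8] [8,8] [7,7,6] [7,7,6] [7,7,6] [7,6].

7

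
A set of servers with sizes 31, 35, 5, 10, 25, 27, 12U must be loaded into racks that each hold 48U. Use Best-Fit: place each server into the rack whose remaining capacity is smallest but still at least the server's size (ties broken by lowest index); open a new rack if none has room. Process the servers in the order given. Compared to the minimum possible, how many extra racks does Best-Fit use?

Best-Fit: [31,10] [35,5] [25] [27,12] → 4 racks.
Total size 145U; any packing needs at least ⌈145/48⌉ = 4 racks.
So 4 is already optimal.

0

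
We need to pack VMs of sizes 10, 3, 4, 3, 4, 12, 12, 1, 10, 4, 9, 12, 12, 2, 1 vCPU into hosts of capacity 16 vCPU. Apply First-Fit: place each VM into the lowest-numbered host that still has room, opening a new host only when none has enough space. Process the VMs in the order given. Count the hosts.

8

Put 10 vCPU in host 1; 6 vCPU remain.
Put 3 vCPU in host 1; 3 vCPU remain.
Put 4 vCPU in host 2; 12 vCPU remain.
Put 3 vCPU in host 1; 0 vCPU remain.
Put 4 vCPU in host 2; 8 vCPU remain.
Put 12 vCPU in host 3; 4 vCPU remain.
Put 12 vCPU in host 4; 4 vCPU remain.
Put 1 vCPU in host 2; 7 vCPU remain.
Put 10 vCPU in host 5; 6 vCPU remain.
Put 4 vCPU in host 2; 3 vCPU remain.
Put 9 vCPU in host 6; 7 vCPU remain.
Put 12 vCPU in host 7; 4 vCPU remain.
Put 12 vCPU in host 8; 4 vCPU remain.
Put 2 vCPU in host 2; 1 vCPU remain.
Put 1 vCPU in host 2; 0 vCPU remain.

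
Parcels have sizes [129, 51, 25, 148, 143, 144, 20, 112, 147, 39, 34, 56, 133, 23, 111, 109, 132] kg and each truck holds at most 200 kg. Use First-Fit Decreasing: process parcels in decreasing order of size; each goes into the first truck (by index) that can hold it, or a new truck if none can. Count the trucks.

10 trucks

Sorted descending: 148, 147, 144, 143, 133, 132, 129, 112, 111, 109, 56, 51, 39, 34, 25, 23, 20.
truck 1: place 148 kg, 52 kg left
truck 2: place 147 kg, 53 kg left
truck 3: place 144 kg, 56 kg left
truck 4: place 143 kg, 57 kg left
truck 5: place 133 kg, 67 kg left
truck 6: place 132 kg, 68 kg left
truck 7: place 129 kg, 71 kg left
truck 8: place 112 kg, 88 kg left
truck 9: place 111 kg, 89 kg left
truck 10: place 109 kg, 91 kg left
truck 3: place 56 kg, 0 kg left
truck 1: place 51 kg, 1 kg left
truck 2: place 39 kg, 14 kg left
truck 4: place 34 kg, 23 kg left
truck 5: place 25 kg, 42 kg left
truck 4: place 23 kg, 0 kg left
truck 5: place 20 kg, 22 kg left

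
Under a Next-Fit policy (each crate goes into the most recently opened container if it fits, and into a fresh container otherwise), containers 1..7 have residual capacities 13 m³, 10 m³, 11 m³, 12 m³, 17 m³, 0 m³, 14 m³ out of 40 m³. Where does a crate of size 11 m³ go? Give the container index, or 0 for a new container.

7

Next-Fit only looks at container 7, which has 14 m³ free.
11 m³ fits there.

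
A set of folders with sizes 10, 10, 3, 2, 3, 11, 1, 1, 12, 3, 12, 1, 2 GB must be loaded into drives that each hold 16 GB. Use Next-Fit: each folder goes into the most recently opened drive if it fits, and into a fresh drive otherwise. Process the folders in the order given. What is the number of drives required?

drive 1: place 10 GB, 6 GB left
drive 2: place 10 GB, 6 GB left
drive 2: place 3 GB, 3 GB left
drive 2: place 2 GB, 1 GB left
drive 3: place 3 GB, 13 GB left
drive 3: place 11 GB, 2 GB left
drive 3: place 1 GB, 1 GB left
drive 3: place 1 GB, 0 GB left
drive 4: place 12 GB, 4 GB left
drive 4: place 3 GB, 1 GB left
drive 5: place 12 GB, 4 GB left
drive 5: place 1 GB, 3 GB left
drive 5: place 2 GB, 1 GB left

5 drives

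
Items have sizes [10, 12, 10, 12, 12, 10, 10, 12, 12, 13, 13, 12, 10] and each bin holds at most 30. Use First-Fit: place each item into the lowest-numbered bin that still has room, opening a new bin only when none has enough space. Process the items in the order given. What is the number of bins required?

7 bins

Put 10 in bin 1; 20 remain.
Put 12 in bin 1; 8 remain.
Put 10 in bin 2; 20 remain.
Put 12 in bin 2; 8 remain.
Put 12 in bin 3; 18 remain.
Put 10 in bin 3; 8 remain.
Put 10 in bin 4; 20 remain.
Put 12 in bin 4; 8 remain.
Put 12 in bin 5; 18 remain.
Put 13 in bin 5; 5 remain.
Put 13 in bin 6; 17 remain.
Put 12 in bin 6; 5 remain.
Put 10 in bin 7; 20 remain.
Final bins: [10,12] [10,12] [12,10] [10,12] [12,13] [13,12] [10].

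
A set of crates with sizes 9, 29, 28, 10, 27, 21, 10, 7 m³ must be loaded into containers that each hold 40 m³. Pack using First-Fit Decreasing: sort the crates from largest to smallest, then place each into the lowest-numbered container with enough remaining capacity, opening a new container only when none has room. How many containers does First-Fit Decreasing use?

4

Sorted descending: 29, 28, 27, 21, 10, 10, 9, 7.
29 m³ → container 1 (remaining 11 m³)
28 m³ → container 2 (remaining 12 m³)
27 m³ → container 3 (remaining 13 m³)
21 m³ → container 4 (remaining 19 m³)
10 m³ → container 1 (remaining 1 m³)
10 m³ → container 2 (remaining 2 m³)
9 m³ → container 3 (remaining 4 m³)
7 m³ → container 4 (remaining 12 m³)
Final containers: [29,10] [28,10] [27,9] [21,7].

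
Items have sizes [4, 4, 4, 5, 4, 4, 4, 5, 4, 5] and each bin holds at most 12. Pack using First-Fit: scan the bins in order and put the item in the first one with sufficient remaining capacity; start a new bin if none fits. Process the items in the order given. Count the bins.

4 bins

Put 4 in bin 1; 8 remain.
Put 4 in bin 1; 4 remain.
Put 4 in bin 1; 0 remain.
Put 5 in bin 2; 7 remain.
Put 4 in bin 2; 3 remain.
Put 4 in bin 3; 8 remain.
Put 4 in bin 3; 4 remain.
Put 5 in bin 4; 7 remain.
Put 4 in bin 3; 0 remain.
Put 5 in bin 4; 2 remain.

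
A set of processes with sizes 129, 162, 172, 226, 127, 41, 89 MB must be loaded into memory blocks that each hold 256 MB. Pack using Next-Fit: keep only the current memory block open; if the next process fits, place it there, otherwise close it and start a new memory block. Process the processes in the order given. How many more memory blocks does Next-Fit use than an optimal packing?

2

Next-Fit: [129] [162] [172] [226] [127,41] [89] → 6 memory blocks.
Total size 946 MB; any packing needs at least ⌈946/256⌉ = 4 memory blocks.
An optimal packing achieves that bound: [226] [172,41] [162,89] [129,127] → 4 memory blocks.
Excess: 6 − 4 = 2.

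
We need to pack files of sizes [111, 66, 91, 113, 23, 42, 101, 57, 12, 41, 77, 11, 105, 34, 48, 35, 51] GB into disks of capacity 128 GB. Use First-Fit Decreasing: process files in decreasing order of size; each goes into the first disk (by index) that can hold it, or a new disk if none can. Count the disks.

Sorted descending: 113, 111, 105, 101, 91, 77, 66, 57, 51, 48, 42, 41, 35, 34, 23, 12, 11.
Put 113 GB in disk 1; 15 GB remain.
Put 111 GB in disk 2; 17 GB remain.
Put 105 GB in disk 3; 23 GB remain.
Put 101 GB in disk 4; 27 GB remain.
Put 91 GB in disk 5; 37 GB remain.
Put 77 GB in disk 6; 51 GB remain.
Put 66 GB in disk 7; 62 GB remain.
Put 57 GB in disk 7; 5 GB remain.
Put 51 GB in disk 6; 0 GB remain.
Put 48 GB in disk 8; 80 GB remain.
Put 42 GB in disk 8; 38 GB remain.
Put 41 GB in disk 9; 87 GB remain.
Put 35 GB in disk 5; 2 GB remain.
Put 34 GB in disk 8; 4 GB remain.
Put 23 GB in disk 3; 0 GB remain.
Put 12 GB in disk 1; 3 GB remain.
Put 11 GB in disk 2; 6 GB remain.

9 disks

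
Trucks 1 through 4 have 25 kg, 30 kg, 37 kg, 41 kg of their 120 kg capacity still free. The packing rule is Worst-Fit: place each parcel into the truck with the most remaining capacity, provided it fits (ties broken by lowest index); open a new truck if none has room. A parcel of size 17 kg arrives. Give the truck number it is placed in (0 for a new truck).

4

Trucks with room: truck 1 (25 kg), truck 2 (30 kg), truck 3 (37 kg), truck 4 (41 kg).
Most room is truck 4 with 41 kg free.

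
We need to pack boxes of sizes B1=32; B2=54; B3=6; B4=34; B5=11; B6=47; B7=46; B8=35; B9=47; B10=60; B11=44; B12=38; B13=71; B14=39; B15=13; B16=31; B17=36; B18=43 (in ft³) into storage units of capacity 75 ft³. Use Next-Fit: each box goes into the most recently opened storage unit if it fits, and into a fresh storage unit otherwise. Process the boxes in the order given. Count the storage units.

14 storage units

B1 (32 ft³) → storage unit 1 (remaining 43 ft³)
B2 (54 ft³) → storage unit 2 (remaining 21 ft³)
B3 (6 ft³) → storage unit 2 (remaining 15 ft³)
B4 (34 ft³) → storage unit 3 (remaining 41 ft³)
B5 (11 ft³) → storage unit 3 (remaining 30 ft³)
B6 (47 ft³) → storage unit 4 (remaining 28 ft³)
B7 (46 ft³) → storage unit 5 (remaining 29 ft³)
B8 (35 ft³) → storage unit 6 (remaining 40 ft³)
B9 (47 ft³) → storage unit 7 (remaining 28 ft³)
B10 (60 ft³) → storage unit 8 (remaining 15 ft³)
B11 (44 ft³) → storage unit 9 (remaining 31 ft³)
B12 (38 ft³) → storage unit 10 (remaining 37 ft³)
B13 (71 ft³) → storage unit 11 (remaining 4 ft³)
B14 (39 ft³) → storage unit 12 (remaining 36 ft³)
B15 (13 ft³) → storage unit 12 (remaining 23 ft³)
B16 (31 ft³) → storage unit 13 (remaining 44 ft³)
B17 (36 ft³) → storage unit 13 (remaining 8 ft³)
B18 (43 ft³) → storage unit 14 (remaining 32 ft³)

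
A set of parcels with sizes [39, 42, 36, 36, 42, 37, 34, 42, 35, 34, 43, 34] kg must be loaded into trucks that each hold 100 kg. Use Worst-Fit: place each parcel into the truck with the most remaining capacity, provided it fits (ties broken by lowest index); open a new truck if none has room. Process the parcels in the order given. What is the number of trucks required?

39 kg → truck 1 (remaining 61 kg)
42 kg → truck 1 (remaining 19 kg)
36 kg → truck 2 (remaining 64 kg)
36 kg → truck 2 (remaining 28 kg)
42 kg → truck 3 (remaining 58 kg)
37 kg → truck 3 (remaining 21 kg)
34 kg → truck 4 (remaining 66 kg)
42 kg → truck 4 (remaining 24 kg)
35 kg → truck 5 (remaining 65 kg)
34 kg → truck 5 (remaining 31 kg)
43 kg → truck 6 (remaining 57 kg)
34 kg → truck 6 (remaining 23 kg)

6 trucks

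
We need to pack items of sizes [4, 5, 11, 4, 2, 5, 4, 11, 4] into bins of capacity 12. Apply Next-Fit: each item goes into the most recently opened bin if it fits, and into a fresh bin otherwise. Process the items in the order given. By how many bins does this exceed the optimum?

Next-Fit: [4,5] [11] [4,2,5] [4] [11] [4] → 6 bins.
Total size 50; any packing needs at least ⌈50/12⌉ = 5 bins.
An optimal packing achieves that bound: [11] [11] [5,5,2] [4,4,4] [4] → 5 bins.
Excess: 6 − 5 = 1.

1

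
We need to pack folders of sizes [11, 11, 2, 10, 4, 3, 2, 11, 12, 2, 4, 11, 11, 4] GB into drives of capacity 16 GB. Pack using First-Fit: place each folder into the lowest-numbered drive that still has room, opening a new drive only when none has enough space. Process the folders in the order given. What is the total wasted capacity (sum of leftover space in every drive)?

14

11 GB → drive 1 (remaining 5 GB)
11 GB → drive 2 (remaining 5 GB)
2 GB → drive 1 (remaining 3 GB)
10 GB → drive 3 (remaining 6 GB)
4 GB → drive 2 (remaining 1 GB)
3 GB → drive 1 (remaining 0 GB)
2 GB → drive 3 (remaining 4 GB)
11 GB → drive 4 (remaining 5 GB)
12 GB → drive 5 (remaining 4 GB)
2 GB → drive 3 (remaining 2 GB)
4 GB → drive 4 (remaining 1 GB)
11 GB → drive 6 (remaining 5 GB)
11 GB → drive 7 (remaining 5 GB)
4 GB → drive 5 (remaining 0 GB)
7 drives × 16 GB = 112 GB; used 98 GB; unused 14 GB.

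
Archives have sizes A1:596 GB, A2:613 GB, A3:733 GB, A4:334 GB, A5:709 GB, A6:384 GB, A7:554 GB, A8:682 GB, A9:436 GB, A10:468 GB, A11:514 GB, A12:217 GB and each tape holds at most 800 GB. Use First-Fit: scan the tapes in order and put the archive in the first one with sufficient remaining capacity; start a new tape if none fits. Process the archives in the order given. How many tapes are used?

10

tape 1: place A1 (596 GB), 204 GB left
tape 2: place A2 (613 GB), 187 GB left
tape 3: place A3 (733 GB), 67 GB left
tape 4: place A4 (334 GB), 466 GB left
tape 5: place A5 (709 GB), 91 GB left
tape 4: place A6 (384 GB), 82 GB left
tape 6: place A7 (554 GB), 246 GB left
tape 7: place A8 (682 GB), 118 GB left
tape 8: place A9 (436 GB), 364 GB left
tape 9: place A10 (468 GB), 332 GB left
tape 10: place A11 (514 GB), 286 GB left
tape 6: place A12 (217 GB), 29 GB left
Final tapes: [596] [613] [733] [334,384] [709] [554,217] [682] [436] [468] [514].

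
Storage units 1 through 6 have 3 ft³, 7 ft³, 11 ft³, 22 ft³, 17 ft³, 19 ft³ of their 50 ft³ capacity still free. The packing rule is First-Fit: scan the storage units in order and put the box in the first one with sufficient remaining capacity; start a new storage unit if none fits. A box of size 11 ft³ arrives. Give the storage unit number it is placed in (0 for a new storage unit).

3

Storage units with room: storage unit 3 (11 ft³), storage unit 4 (22 ft³), storage unit 5 (17 ft³), storage unit 6 (19 ft³).
The first with room is storage unit 3.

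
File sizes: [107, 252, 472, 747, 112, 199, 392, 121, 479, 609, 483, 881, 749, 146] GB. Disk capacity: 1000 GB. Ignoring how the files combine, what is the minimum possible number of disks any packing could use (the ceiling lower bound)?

6

Total size = 107 + 252 + 472 + 747 + 112 + 199 + 392 + 121 + 479 + 609 + 483 + 881 + 749 + 146 = 5749 GB.
⌈5749 / 1000⌉ = 6.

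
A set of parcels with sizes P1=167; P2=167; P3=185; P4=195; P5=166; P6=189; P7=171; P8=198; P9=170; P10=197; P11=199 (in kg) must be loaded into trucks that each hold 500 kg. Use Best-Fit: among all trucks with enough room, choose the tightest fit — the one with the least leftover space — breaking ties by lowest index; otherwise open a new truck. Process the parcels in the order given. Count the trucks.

5 trucks

truck 1: place P1 (167 kg), 333 kg left
truck 1: place P2 (167 kg), 166 kg left
truck 2: place P3 (185 kg), 315 kg left
truck 2: place P4 (195 kg), 120 kg left
truck 1: place P5 (166 kg), 0 kg left
truck 3: place P6 (189 kg), 311 kg left
truck 3: place P7 (171 kg), 140 kg left
truck 4: place P8 (198 kg), 302 kg left
truck 4: place P9 (170 kg), 132 kg left
truck 5: place P10 (197 kg), 303 kg left
truck 5: place P11 (199 kg), 104 kg left
Final trucks: [167,167,166] [185,195] [189,171] [198,170] [197,199].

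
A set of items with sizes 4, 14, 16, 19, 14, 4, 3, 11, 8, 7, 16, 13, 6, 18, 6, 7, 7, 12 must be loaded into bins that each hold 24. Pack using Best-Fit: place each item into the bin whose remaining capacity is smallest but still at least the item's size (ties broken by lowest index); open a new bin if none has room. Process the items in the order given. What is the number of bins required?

9

Put 4 in bin 1; 20 remain.
Put 14 in bin 1; 6 remain.
Put 16 in bin 2; 8 remain.
Put 19 in bin 3; 5 remain.
Put 14 in bin 4; 10 remain.
Put 4 in bin 3; 1 remain.
Put 3 in bin 1; 3 remain.
Put 11 in bin 5; 13 remain.
Put 8 in bin 2; 0 remain.
Put 7 in bin 4; 3 remain.
Put 16 in bin 6; 8 remain.
Put 13 in bin 5; 0 remain.
Put 6 in bin 6; 2 remain.
Put 18 in bin 7; 6 remain.
Put 6 in bin 7; 0 remain.
Put 7 in bin 8; 17 remain.
Put 7 in bin 8; 10 remain.
Put 12 in bin 9; 12 remain.
Final bins: [4,14,3] [16,8] [19,4] [14,7] [11,13] [16,6] [18,6] [7,7] [12].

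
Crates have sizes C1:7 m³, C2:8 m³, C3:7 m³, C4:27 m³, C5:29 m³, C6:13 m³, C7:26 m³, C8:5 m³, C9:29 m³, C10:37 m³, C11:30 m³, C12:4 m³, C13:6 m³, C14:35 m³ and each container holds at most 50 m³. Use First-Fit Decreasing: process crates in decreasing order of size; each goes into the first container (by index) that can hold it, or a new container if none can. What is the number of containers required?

Sorted descending: 37, 35, 30, 29, 29, 27, 26, 13, 8, 7, 7, 6, 5, 4.
37 m³ → container 1 (remaining 13 m³)
35 m³ → container 2 (remaining 15 m³)
30 m³ → container 3 (remaining 20 m³)
29 m³ → container 4 (remaining 21 m³)
29 m³ → container 5 (remaining 21 m³)
27 m³ → container 6 (remaining 23 m³)
26 m³ → container 7 (remaining 24 m³)
13 m³ → container 1 (remaining 0 m³)
8 m³ → container 2 (remaining 7 m³)
7 m³ → container 2 (remaining 0 m³)
7 m³ → container 3 (remaining 13 m³)
6 m³ → container 3 (remaining 7 m³)
5 m³ → container 3 (remaining 2 m³)
4 m³ → container 4 (remaining 17 m³)
Final containers: [37,13] [35,8,7] [30,7,6,5] [29,4] [29] [27] [26].

7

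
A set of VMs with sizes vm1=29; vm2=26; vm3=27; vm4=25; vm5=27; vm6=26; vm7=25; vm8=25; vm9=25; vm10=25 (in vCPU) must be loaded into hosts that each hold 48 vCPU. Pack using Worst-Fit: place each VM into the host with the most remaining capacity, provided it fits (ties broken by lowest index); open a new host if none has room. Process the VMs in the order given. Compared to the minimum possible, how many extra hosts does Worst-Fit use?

Worst-Fit: [29] [26] [27] [25] [27] [26] [25] [25] [25] [25] → 10 hosts.
10 VMs exceed 24 vCPU (half the capacity), and no two of those can share a host, so at least 10 hosts are needed.
So 10 is already optimal.

0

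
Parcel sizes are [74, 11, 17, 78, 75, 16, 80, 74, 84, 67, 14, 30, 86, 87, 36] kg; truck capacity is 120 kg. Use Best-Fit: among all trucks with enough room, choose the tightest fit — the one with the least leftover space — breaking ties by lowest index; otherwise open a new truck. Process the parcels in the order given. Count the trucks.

9

truck 1: place 74 kg, 46 kg left
truck 1: place 11 kg, 35 kg left
truck 1: place 17 kg, 18 kg left
truck 2: place 78 kg, 42 kg left
truck 3: place 75 kg, 45 kg left
truck 1: place 16 kg, 2 kg left
truck 4: place 80 kg, 40 kg left
truck 5: place 74 kg, 46 kg left
truck 6: place 84 kg, 36 kg left
truck 7: place 67 kg, 53 kg left
truck 6: place 14 kg, 22 kg left
truck 4: place 30 kg, 10 kg left
truck 8: place 86 kg, 34 kg left
truck 9: place 87 kg, 33 kg left
truck 2: place 36 kg, 6 kg left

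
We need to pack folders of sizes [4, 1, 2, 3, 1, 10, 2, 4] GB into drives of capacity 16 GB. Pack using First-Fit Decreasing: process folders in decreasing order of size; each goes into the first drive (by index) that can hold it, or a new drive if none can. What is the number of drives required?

Sorted descending: 10, 4, 4, 3, 2, 2, 1, 1.
drive 1: place 10 GB, 6 GB left
drive 1: place 4 GB, 2 GB left
drive 2: place 4 GB, 12 GB left
drive 2: place 3 GB, 9 GB left
drive 1: place 2 GB, 0 GB left
drive 2: place 2 GB, 7 GB left
drive 2: place 1 GB, 6 GB left
drive 2: place 1 GB, 5 GB left

2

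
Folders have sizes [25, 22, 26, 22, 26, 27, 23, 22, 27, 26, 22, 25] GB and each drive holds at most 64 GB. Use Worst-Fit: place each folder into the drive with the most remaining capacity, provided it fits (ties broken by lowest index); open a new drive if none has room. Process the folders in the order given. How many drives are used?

Put 25 GB in drive 1; 39 GB remain.
Put 22 GB in drive 1; 17 GB remain.
Put 26 GB in drive 2; 38 GB remain.
Put 22 GB in drive 2; 16 GB remain.
Put 26 GB in drive 3; 38 GB remain.
Put 27 GB in drive 3; 11 GB remain.
Put 23 GB in drive 4; 41 GB remain.
Put 22 GB in drive 4; 19 GB remain.
Put 27 GB in drive 5; 37 GB remain.
Put 26 GB in drive 5; 11 GB remain.
Put 22 GB in drive 6; 42 GB remain.
Put 25 GB in drive 6; 17 GB remain.

6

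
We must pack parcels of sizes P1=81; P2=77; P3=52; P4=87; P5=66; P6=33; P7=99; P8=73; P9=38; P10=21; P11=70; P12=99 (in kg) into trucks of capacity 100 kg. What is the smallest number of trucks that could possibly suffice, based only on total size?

8

Total size = 81 + 77 + 52 + 87 + 66 + 33 + 99 + 73 + 38 + 21 + 70 + 99 = 796 kg.
⌈796 / 100⌉ = 8.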